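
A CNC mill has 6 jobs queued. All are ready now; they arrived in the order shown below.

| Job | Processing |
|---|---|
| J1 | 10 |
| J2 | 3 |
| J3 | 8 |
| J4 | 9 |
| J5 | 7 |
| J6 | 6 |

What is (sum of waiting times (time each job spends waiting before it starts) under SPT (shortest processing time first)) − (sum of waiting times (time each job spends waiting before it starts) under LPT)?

SPT (increasing processing time): J2 J6 J5 J3 J4 J1.
J2: waits 0, runs 0→3
J6: waits 3, runs 3→9
J5: waits 9, runs 9→16
J3: waits 16, runs 16→24
J4: waits 24, runs 24→33
J1: waits 33, runs 33→43
Sum = 0+3+9+16+24+33 = 85.
LPT (decreasing processing time): J1 J4 J3 J5 J6 J2.
J1: waits 0, runs 0→10
J4: waits 10, runs 10→19
J3: waits 19, runs 19→27
J5: waits 27, runs 27→34
J6: waits 34, runs 34→40
J2: waits 40, runs 40→43
Sum = 0+10+19+27+34+40 = 130.
Difference = 85 − 130 = -45.

-45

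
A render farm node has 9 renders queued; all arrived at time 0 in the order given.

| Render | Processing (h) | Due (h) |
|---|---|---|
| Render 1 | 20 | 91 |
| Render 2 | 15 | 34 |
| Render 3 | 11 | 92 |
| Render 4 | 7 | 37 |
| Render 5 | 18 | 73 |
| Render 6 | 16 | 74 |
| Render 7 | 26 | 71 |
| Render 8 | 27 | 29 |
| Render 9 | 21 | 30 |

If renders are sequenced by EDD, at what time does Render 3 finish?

161

EDD (increasing due date): Render 8 Render 9 Render 2 Render 4 Render 7 Render 5 Render 6 Render 1 Render 3.
Render 8: 0→27
Render 9: 27→48
Render 2: 48→63
Render 4: 63→70
Render 7: 70→96
Render 5: 96→114
Render 6: 114→130
Render 1: 130→150
Render 3: 150→161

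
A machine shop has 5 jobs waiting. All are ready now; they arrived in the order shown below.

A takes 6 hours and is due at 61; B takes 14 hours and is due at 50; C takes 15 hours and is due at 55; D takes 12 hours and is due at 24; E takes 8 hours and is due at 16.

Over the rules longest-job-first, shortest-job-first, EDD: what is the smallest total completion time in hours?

LPT (decreasing processing time): C B D E A.
C: 0→15
B: 15→29
D: 29→41
E: 41→49
A: 49→55
Sum = 15+29+41+49+55 = 189.
SPT (increasing processing time): A E D B C.
A: 0→6
E: 6→14
D: 14→26
B: 26→40
C: 40→55
Sum = 6+14+26+40+55 = 141.
EDD (increasing due date): E D B C A.
E: 0→8
D: 8→20
B: 20→34
C: 34→49
A: 49→55
Sum = 8+20+34+49+55 = 166.
LPT 189, SPT 141, EDD 166 → minimum 141.

141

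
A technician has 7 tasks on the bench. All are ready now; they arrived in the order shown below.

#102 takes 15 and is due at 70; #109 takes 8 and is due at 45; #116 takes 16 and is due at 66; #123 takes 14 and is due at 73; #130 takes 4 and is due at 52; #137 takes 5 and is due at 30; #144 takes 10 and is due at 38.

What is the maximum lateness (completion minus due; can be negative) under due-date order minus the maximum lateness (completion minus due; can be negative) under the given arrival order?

EDD (increasing due date): #137 #144 #109 #130 #116 #102 #123.
#137: 0→5, due 30, lateness -25
#144: 5→15, due 38, lateness -23
#109: 15→23, due 45, lateness -22
#130: 23→27, due 52, lateness -25
#116: 27→43, due 66, lateness -23
#102: 43→58, due 70, lateness -12
#123: 58→72, due 73, lateness -1
Maximum = -1.
FIFO (arrival order): #102 #109 #116 #123 #130 #137 #144.
#102: 0→15, due 70, lateness -55
#109: 15→23, due 45, lateness -22
#116: 23→39, due 66, lateness -27
#123: 39→53, due 73, lateness -20
#130: 53→57, due 52, lateness 5
#137: 57→62, due 30, lateness 32
#144: 62→72, due 38, lateness 34
Maximum = 34.
Difference = -1 − 34 = -35.

-35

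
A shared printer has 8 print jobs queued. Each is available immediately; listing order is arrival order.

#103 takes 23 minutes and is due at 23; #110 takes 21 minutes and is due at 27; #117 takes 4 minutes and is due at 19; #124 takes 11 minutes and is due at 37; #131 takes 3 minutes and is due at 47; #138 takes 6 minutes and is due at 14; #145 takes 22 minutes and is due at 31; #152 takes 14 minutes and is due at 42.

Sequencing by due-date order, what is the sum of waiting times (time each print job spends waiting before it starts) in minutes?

367

EDD (increasing due date): #138 #117 #103 #110 #145 #124 #152 #131.
#138: waits 0, runs 0→6
#117: waits 6, runs 6→10
#103: waits 10, runs 10→33
#110: waits 33, runs 33→54
#145: waits 54, runs 54→76
#124: waits 76, runs 76→87
#152: waits 87, runs 87→101
#131: waits 101, runs 101→104
Sum = 0+6+10+33+54+76+87+101 = 367.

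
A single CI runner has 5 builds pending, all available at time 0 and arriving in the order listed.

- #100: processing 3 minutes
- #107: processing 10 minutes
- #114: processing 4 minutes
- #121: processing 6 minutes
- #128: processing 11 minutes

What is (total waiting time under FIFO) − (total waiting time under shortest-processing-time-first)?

10

FIFO (arrival order): #100 #107 #114 #121 #128.
#100: waits 0, runs 0→3
#107: waits 3, runs 3→13
#114: waits 13, runs 13→17
#121: waits 17, runs 17→23
#128: waits 23, runs 23→34
Sum = 0+3+13+17+23 = 56.
SPT (increasing processing time): #100 #114 #121 #107 #128.
#100: waits 0, runs 0→3
#114: waits 3, runs 3→7
#121: waits 7, runs 7→13
#107: waits 13, runs 13→23
#128: waits 23, runs 23→34
Sum = 0+3+7+13+23 = 46.
Difference = 56 − 46 = 10.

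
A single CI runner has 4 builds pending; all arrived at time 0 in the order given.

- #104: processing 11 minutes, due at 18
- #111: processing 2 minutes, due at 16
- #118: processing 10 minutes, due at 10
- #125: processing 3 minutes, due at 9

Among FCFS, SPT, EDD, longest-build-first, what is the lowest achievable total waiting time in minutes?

22

FIFO (arrival order): #104 #111 #118 #125.
#104: waits 0, runs 0→11
#111: waits 11, runs 11→13
#118: waits 13, runs 13→23
#125: waits 23, runs 23→26
Sum = 0+11+13+23 = 47.
SPT (increasing processing time): #111 #125 #118 #104.
#111: waits 0, runs 0→2
#125: waits 2, runs 2→5
#118: waits 5, runs 5→15
#104: waits 15, runs 15→26
Sum = 0+2+5+15 = 22.
EDD (increasing due date): #125 #118 #111 #104.
#125: waits 0, runs 0→3
#118: waits 3, runs 3→13
#111: waits 13, runs 13→15
#104: waits 15, runs 15→26
Sum = 0+3+13+15 = 31.
LPT (decreasing processing time): #104 #118 #125 #111.
#104: waits 0, runs 0→11
#118: waits 11, runs 11→21
#125: waits 21, runs 21→24
#111: waits 24, runs 24→26
Sum = 0+11+21+24 = 56.
FIFO 47, SPT 22, EDD 31, LPT 56 → minimum 22.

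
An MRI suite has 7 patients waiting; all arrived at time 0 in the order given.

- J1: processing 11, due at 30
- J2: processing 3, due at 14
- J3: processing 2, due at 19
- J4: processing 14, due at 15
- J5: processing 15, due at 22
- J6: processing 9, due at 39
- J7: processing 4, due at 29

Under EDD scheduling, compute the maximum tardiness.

EDD (increasing due date): J2 J4 J3 J5 J7 J1 J6.
J2: 0→3, due 14, tardiness 0
J4: 3→17, due 15, tardiness 2
J3: 17→19, due 19, tardiness 0
J5: 19→34, due 22, tardiness 12
J7: 34→38, due 29, tardiness 9
J1: 38→49, due 30, tardiness 19
J6: 49→58, due 39, tardiness 19
Maximum = 19.

19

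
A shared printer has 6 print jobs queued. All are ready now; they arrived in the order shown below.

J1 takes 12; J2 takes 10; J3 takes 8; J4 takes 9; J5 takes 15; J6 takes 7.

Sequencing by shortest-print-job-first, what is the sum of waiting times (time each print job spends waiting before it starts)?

126

SPT (increasing processing time): J6 J3 J4 J2 J1 J5.
J6: waits 0, runs 0→7
J3: waits 7, runs 7→15
J4: waits 15, runs 15→24
J2: waits 24, runs 24→34
J1: waits 34, runs 34→46
J5: waits 46, runs 46→61
Sum = 0+7+15+24+34+46 = 126.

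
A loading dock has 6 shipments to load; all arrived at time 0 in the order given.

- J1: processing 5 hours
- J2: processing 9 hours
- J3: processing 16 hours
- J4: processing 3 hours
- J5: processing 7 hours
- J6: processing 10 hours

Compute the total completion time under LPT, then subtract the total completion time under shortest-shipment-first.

82

LPT (decreasing processing time): J3 J6 J2 J5 J1 J4.
J3: 0→16
J6: 16→26
J2: 26→35
J5: 35→42
J1: 42→47
J4: 47→50
Sum = 16+26+35+42+47+50 = 216.
SPT (increasing processing time): J4 J1 J5 J2 J6 J3.
J4: 0→3
J1: 3→8
J5: 8→15
J2: 15→24
J6: 24→34
J3: 34→50
Sum = 3+8+15+24+34+50 = 134.
Difference = 216 − 134 = 82.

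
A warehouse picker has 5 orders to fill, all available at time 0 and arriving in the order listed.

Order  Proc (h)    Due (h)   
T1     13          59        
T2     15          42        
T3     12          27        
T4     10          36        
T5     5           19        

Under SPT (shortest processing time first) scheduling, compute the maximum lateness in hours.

SPT (increasing processing time): T5 T4 T3 T1 T2.
T5: 0→5, due 19, lateness -14
T4: 5→15, due 36, lateness -21
T3: 15→27, due 27, lateness 0
T1: 27→40, due 59, lateness -19
T2: 40→55, due 42, lateness 13
Maximum = 13.

13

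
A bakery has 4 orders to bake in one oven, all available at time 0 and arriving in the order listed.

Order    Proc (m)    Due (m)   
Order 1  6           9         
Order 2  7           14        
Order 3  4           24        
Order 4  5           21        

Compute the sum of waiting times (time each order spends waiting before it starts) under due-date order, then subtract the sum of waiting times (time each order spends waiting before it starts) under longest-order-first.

-1

EDD (increasing due date): Order 1 Order 2 Order 4 Order 3.
Order 1: waits 0, runs 0→6
Order 2: waits 6, runs 6→13
Order 4: waits 13, runs 13→18
Order 3: waits 18, runs 18→22
Sum = 0+6+13+18 = 37.
LPT (decreasing processing time): Order 2 Order 1 Order 4 Order 3.
Order 2: waits 0, runs 0→7
Order 1: waits 7, runs 7→13
Order 4: waits 13, runs 13→18
Order 3: waits 18, runs 18→22
Sum = 0+7+13+18 = 38.
Difference = 37 − 38 = -1.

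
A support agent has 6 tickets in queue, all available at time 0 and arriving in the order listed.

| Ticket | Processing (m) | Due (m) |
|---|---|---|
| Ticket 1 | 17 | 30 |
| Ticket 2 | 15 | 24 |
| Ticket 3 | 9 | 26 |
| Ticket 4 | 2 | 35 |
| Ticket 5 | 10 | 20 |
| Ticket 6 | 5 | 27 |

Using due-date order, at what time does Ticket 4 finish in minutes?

58

EDD (increasing due date): Ticket 5 Ticket 2 Ticket 3 Ticket 6 Ticket 1 Ticket 4.
Ticket 5: 0→10
Ticket 2: 10→25
Ticket 3: 25→34
Ticket 6: 34→39
Ticket 1: 39→56
Ticket 4: 56→58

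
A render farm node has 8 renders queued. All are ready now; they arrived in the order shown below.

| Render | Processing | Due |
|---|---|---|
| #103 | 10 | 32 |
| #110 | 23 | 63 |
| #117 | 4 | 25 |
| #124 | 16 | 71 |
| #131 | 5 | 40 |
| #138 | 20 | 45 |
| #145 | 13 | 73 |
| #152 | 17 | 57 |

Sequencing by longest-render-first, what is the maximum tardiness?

LPT (decreasing processing time): #110 #138 #152 #124 #145 #103 #131 #117.
#110: 0→23, due 63, tardiness 0
#138: 23→43, due 45, tardiness 0
#152: 43→60, due 57, tardiness 3
#124: 60→76, due 71, tardiness 5
#145: 76→89, due 73, tardiness 16
#103: 89→99, due 32, tardiness 67
#131: 99→104, due 40, tardiness 64
#117: 104→108, due 25, tardiness 83
Maximum = 83.

83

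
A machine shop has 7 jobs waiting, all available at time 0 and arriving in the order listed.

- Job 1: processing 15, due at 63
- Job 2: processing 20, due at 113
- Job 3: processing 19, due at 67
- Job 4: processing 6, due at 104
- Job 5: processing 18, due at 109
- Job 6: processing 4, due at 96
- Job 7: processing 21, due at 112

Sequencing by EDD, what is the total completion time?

EDD (increasing due date): Job 1 Job 3 Job 6 Job 4 Job 5 Job 7 Job 2.
Job 1: 0→15
Job 3: 15→34
Job 6: 34→38
Job 4: 38→44
Job 5: 44→62
Job 7: 62→83
Job 2: 83→103
Sum = 15+34+38+44+62+83+103 = 379.

379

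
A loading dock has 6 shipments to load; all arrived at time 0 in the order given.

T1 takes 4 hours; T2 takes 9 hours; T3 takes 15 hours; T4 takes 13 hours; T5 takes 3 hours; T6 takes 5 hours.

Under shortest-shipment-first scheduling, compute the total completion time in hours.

SPT (increasing processing time): T5 T1 T6 T2 T4 T3.
T5: 0→3
T1: 3→7
T6: 7→12
T2: 12→21
T4: 21→34
T3: 34→49
Sum = 3+7+12+21+34+49 = 126.

126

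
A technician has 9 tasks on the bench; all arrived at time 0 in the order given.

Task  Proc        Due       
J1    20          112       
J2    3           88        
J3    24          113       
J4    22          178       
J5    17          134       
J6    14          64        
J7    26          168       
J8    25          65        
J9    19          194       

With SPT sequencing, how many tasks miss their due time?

SPT (increasing processing time): J2 J6 J5 J9 J1 J4 J3 J8 J7.
J2: 0→3, due 88, tardiness 0
J6: 3→17, due 64, tardiness 0
J5: 17→34, due 134, tardiness 0
J9: 34→53, due 194, tardiness 0
J1: 53→73, due 112, tardiness 0
J4: 73→95, due 178, tardiness 0
J3: 95→119, due 113, tardiness 6
J8: 119→144, due 65, tardiness 79
J7: 144→170, due 168, tardiness 2
Late tasks: 3.

3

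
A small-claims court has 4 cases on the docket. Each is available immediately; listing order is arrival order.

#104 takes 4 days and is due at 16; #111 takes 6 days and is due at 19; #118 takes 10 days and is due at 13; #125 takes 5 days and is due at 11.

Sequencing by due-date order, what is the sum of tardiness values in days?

EDD (increasing due date): #125 #118 #104 #111.
#125: 0→5, due 11, tardiness 0
#118: 5→15, due 13, tardiness 2
#104: 15→19, due 16, tardiness 3
#111: 19→25, due 19, tardiness 6
Sum = 0+2+3+6 = 11.

11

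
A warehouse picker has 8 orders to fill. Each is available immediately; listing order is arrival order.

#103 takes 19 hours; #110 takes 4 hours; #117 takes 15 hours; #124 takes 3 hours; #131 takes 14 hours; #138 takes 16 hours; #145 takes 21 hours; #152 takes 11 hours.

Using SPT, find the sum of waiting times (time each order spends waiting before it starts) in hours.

252

SPT (increasing processing time): #124 #110 #152 #131 #117 #138 #103 #145.
#124: waits 0, runs 0→3
#110: waits 3, runs 3→7
#152: waits 7, runs 7→18
#131: waits 18, runs 18→32
#117: waits 32, runs 32→47
#138: waits 47, runs 47→63
#103: waits 63, runs 63→82
#145: waits 82, runs 82→103
Sum = 0+3+7+18+32+47+63+82 = 252.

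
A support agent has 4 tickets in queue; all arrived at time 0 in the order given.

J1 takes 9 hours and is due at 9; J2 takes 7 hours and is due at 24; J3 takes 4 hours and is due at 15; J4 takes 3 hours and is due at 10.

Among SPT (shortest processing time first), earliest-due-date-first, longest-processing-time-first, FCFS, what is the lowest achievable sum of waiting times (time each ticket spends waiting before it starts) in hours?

SPT (increasing processing time): J4 J3 J2 J1.
J4: waits 0, runs 0→3
J3: waits 3, runs 3→7
J2: waits 7, runs 7→14
J1: waits 14, runs 14→23
Sum = 0+3+7+14 = 24.
EDD (increasing due date): J1 J4 J3 J2.
J1: waits 0, runs 0→9
J4: waits 9, runs 9→12
J3: waits 12, runs 12→16
J2: waits 16, runs 16→23
Sum = 0+9+12+16 = 37.
LPT (decreasing processing time): J1 J2 J3 J4.
J1: waits 0, runs 0→9
J2: waits 9, runs 9→16
J3: waits 16, runs 16→20
J4: waits 20, runs 20→23
Sum = 0+9+16+20 = 45.
FIFO (arrival order): J1 J2 J3 J4.
J1: waits 0, runs 0→9
J2: waits 9, runs 9→16
J3: waits 16, runs 16→20
J4: waits 20, runs 20→23
Sum = 0+9+16+20 = 45.
SPT 24, EDD 37, LPT 45, FIFO 45 → minimum 24.

24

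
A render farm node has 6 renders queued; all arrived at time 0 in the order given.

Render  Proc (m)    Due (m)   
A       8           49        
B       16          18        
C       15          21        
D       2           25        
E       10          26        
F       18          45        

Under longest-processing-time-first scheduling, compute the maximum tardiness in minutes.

LPT (decreasing processing time): F B C E A D.
F: 0→18, due 45, tardiness 0
B: 18→34, due 18, tardiness 16
C: 34→49, due 21, tardiness 28
E: 49→59, due 26, tardiness 33
A: 59→67, due 49, tardiness 18
D: 67→69, due 25, tardiness 44
Maximum = 44.

44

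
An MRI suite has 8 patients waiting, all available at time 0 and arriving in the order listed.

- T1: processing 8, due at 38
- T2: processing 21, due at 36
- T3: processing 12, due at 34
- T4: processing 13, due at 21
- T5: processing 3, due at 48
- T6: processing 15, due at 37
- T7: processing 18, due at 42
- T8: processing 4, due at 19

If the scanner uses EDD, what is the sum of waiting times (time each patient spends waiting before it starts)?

EDD (increasing due date): T8 T4 T3 T2 T6 T1 T7 T5.
T8: waits 0, runs 0→4
T4: waits 4, runs 4→17
T3: waits 17, runs 17→29
T2: waits 29, runs 29→50
T6: waits 50, runs 50→65
T1: waits 65, runs 65→73
T7: waits 73, runs 73→91
T5: waits 91, runs 91→94
Sum = 0+4+17+29+50+65+73+91 = 329.

329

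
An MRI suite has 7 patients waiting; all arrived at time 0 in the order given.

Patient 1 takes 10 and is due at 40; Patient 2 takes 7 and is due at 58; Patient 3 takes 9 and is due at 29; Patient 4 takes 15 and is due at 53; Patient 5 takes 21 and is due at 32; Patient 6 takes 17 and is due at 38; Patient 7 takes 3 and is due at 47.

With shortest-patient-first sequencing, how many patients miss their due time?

2

SPT (increasing processing time): Patient 7 Patient 2 Patient 3 Patient 1 Patient 4 Patient 6 Patient 5.
Patient 7: 0→3, due 47, tardiness 0
Patient 2: 3→10, due 58, tardiness 0
Patient 3: 10→19, due 29, tardiness 0
Patient 1: 19→29, due 40, tardiness 0
Patient 4: 29→44, due 53, tardiness 0
Patient 6: 44→61, due 38, tardiness 23
Patient 5: 61→82, due 32, tardiness 50
Late patients: 2.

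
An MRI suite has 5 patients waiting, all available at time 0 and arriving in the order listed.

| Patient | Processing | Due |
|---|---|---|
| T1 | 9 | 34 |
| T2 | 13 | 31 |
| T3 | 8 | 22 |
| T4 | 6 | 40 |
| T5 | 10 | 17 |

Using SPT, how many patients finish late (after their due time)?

SPT (increasing processing time): T4 T3 T1 T5 T2.
T4: 0→6, due 40, tardiness 0
T3: 6→14, due 22, tardiness 0
T1: 14→23, due 34, tardiness 0
T5: 23→33, due 17, tardiness 16
T2: 33→46, due 31, tardiness 15
Late patients: 2.

2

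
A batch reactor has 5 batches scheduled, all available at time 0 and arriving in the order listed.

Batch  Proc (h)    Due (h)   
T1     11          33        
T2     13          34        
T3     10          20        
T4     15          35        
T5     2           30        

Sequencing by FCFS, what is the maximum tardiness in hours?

21

FIFO (arrival order): T1 T2 T3 T4 T5.
T1: 0→11, due 33, tardiness 0
T2: 11→24, due 34, tardiness 0
T3: 24→34, due 20, tardiness 14
T4: 34→49, due 35, tardiness 14
T5: 49→51, due 30, tardiness 21
Maximum = 21.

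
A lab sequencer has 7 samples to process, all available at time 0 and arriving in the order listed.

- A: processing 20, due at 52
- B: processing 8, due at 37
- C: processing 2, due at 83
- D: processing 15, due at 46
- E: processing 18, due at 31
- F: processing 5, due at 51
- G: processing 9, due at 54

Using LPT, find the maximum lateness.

33

LPT (decreasing processing time): A E D G B F C.
A: 0→20, due 52, lateness -32
E: 20→38, due 31, lateness 7
D: 38→53, due 46, lateness 7
G: 53→62, due 54, lateness 8
B: 62→70, due 37, lateness 33
F: 70→75, due 51, lateness 24
C: 75→77, due 83, lateness -6
Maximum = 33.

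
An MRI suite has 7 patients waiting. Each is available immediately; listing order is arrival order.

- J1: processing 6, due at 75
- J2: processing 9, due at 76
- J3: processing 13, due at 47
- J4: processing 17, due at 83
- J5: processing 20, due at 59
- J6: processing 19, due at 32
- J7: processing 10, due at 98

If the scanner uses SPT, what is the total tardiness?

SPT (increasing processing time): J1 J2 J7 J3 J4 J6 J5.
J1: 0→6, due 75, tardiness 0
J2: 6→15, due 76, tardiness 0
J7: 15→25, due 98, tardiness 0
J3: 25→38, due 47, tardiness 0
J4: 38→55, due 83, tardiness 0
J6: 55→74, due 32, tardiness 42
J5: 74→94, due 59, tardiness 35
Sum = 0+0+0+0+0+42+35 = 77.

77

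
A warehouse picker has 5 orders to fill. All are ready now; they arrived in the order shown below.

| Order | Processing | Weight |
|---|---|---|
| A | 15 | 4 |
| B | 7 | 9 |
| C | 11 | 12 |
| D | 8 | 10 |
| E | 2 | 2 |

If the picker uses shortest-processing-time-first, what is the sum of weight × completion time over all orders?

SPT (increasing processing time): E B D C A.
E: finishes 2, weight 2, w·C = 4
B: finishes 9, weight 9, w·C = 81
D: finishes 17, weight 10, w·C = 170
C: finishes 28, weight 12, w·C = 336
A: finishes 43, weight 4, w·C = 172
Sum = 4+81+170+336+172 = 763.

763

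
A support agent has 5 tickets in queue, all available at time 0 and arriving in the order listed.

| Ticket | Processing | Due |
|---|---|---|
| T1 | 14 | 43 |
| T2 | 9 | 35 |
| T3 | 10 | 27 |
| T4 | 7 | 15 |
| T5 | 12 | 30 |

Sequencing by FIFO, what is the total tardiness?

FIFO (arrival order): T1 T2 T3 T4 T5.
T1: 0→14, due 43, tardiness 0
T2: 14→23, due 35, tardiness 0
T3: 23→33, due 27, tardiness 6
T4: 33→40, due 15, tardiness 25
T5: 40→52, due 30, tardiness 22
Sum = 0+0+6+25+22 = 53.

53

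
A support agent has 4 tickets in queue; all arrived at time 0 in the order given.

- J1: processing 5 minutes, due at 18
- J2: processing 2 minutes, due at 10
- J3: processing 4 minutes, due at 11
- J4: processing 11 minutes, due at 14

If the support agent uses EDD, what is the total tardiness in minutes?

EDD (increasing due date): J2 J3 J4 J1.
J2: 0→2, due 10, tardiness 0
J3: 2→6, due 11, tardiness 0
J4: 6→17, due 14, tardiness 3
J1: 17→22, due 18, tardiness 4
Sum = 0+0+3+4 = 7.

7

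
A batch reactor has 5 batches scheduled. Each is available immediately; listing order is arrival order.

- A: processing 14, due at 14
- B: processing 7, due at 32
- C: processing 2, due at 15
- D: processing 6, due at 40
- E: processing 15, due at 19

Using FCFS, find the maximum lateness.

25

FIFO (arrival order): A B C D E.
A: 0→14, due 14, lateness 0
B: 14→21, due 32, lateness -11
C: 21→23, due 15, lateness 8
D: 23→29, due 40, lateness -11
E: 29→44, due 19, lateness 25
Maximum = 25.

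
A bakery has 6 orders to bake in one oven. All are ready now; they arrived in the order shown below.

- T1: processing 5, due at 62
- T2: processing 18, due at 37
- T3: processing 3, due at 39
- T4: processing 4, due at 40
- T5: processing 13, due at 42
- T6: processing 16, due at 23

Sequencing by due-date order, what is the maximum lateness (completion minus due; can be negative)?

12

EDD (increasing due date): T6 T2 T3 T4 T5 T1.
T6: 0→16, due 23, lateness -7
T2: 16→34, due 37, lateness -3
T3: 34→37, due 39, lateness -2
T4: 37→41, due 40, lateness 1
T5: 41→54, due 42, lateness 12
T1: 54→59, due 62, lateness -3
Maximum = 12.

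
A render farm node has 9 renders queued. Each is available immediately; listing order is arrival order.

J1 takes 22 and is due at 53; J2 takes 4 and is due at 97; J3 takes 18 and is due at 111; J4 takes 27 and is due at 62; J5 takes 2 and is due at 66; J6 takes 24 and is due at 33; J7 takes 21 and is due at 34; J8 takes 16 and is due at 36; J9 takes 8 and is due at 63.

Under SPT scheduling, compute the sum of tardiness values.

235

SPT (increasing processing time): J5 J2 J9 J8 J3 J7 J1 J6 J4.
J5: 0→2, due 66, tardiness 0
J2: 2→6, due 97, tardiness 0
J9: 6→14, due 63, tardiness 0
J8: 14→30, due 36, tardiness 0
J3: 30→48, due 111, tardiness 0
J7: 48→69, due 34, tardiness 35
J1: 69→91, due 53, tardiness 38
J6: 91→115, due 33, tardiness 82
J4: 115→142, due 62, tardiness 80
Sum = 0+0+0+0+0+35+38+82+80 = 235.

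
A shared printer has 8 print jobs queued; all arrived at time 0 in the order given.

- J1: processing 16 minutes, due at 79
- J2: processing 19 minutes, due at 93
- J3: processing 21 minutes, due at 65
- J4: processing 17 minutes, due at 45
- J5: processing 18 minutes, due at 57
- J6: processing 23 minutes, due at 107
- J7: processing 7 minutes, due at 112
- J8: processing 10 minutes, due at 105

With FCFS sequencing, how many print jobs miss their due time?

5

FIFO (arrival order): J1 J2 J3 J4 J5 J6 J7 J8.
J1: 0→16, due 79, tardiness 0
J2: 16→35, due 93, tardiness 0
J3: 35→56, due 65, tardiness 0
J4: 56→73, due 45, tardiness 28
J5: 73→91, due 57, tardiness 34
J6: 91→114, due 107, tardiness 7
J7: 114→121, due 112, tardiness 9
J8: 121→131, due 105, tardiness 26
Late print jobs: 5.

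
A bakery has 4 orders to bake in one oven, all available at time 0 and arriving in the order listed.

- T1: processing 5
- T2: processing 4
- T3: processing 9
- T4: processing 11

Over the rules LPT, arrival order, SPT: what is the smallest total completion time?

LPT (decreasing processing time): T4 T3 T1 T2.
T4: 0→11
T3: 11→20
T1: 20→25
T2: 25→29
Sum = 11+20+25+29 = 85.
FIFO (arrival order): T1 T2 T3 T4.
T1: 0→5
T2: 5→9
T3: 9→18
T4: 18→29
Sum = 5+9+18+29 = 61.
SPT (increasing processing time): T2 T1 T3 T4.
T2: 0→4
T1: 4→9
T3: 9→18
T4: 18→29
Sum = 4+9+18+29 = 60.
LPT 85, FIFO 61, SPT 60 → minimum 60.

60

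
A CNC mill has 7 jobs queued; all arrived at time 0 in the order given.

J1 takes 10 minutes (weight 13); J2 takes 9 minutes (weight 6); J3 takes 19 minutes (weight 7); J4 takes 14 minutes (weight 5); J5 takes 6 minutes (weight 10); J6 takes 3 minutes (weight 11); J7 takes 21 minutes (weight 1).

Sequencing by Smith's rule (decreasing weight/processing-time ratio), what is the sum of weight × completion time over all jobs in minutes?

1254

WSPT (decreasing weight/processing-time ratio): J6 J5 J1 J2 J3 J4 J7.
J6: finishes 3, weight 11, w·C = 33
J5: finishes 9, weight 10, w·C = 90
J1: finishes 19, weight 13, w·C = 247
J2: finishes 28, weight 6, w·C = 168
J3: finishes 47, weight 7, w·C = 329
J4: finishes 61, weight 5, w·C = 305
J7: finishes 82, weight 1, w·C = 82
Sum = 33+90+247+168+329+305+82 = 1254.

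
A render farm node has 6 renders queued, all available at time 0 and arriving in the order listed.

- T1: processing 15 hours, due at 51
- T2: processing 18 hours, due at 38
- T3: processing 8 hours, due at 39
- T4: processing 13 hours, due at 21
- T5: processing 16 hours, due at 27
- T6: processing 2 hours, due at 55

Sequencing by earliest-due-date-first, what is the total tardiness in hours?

EDD (increasing due date): T4 T5 T2 T3 T1 T6.
T4: 0→13, due 21, tardiness 0
T5: 13→29, due 27, tardiness 2
T2: 29→47, due 38, tardiness 9
T3: 47→55, due 39, tardiness 16
T1: 55→70, due 51, tardiness 19
T6: 70→72, due 55, tardiness 17
Sum = 0+2+9+16+19+17 = 63.

63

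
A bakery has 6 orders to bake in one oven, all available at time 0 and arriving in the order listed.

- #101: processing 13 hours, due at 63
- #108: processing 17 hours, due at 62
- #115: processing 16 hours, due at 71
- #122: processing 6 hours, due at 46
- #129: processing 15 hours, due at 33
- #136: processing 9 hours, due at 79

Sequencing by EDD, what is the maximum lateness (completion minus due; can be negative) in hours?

EDD (increasing due date): #129 #122 #108 #101 #115 #136.
#129: 0→15, due 33, lateness -18
#122: 15→21, due 46, lateness -25
#108: 21→38, due 62, lateness -24
#101: 38→51, due 63, lateness -12
#115: 51→67, due 71, lateness -4
#136: 67→76, due 79, lateness -3
Maximum = -3.

-3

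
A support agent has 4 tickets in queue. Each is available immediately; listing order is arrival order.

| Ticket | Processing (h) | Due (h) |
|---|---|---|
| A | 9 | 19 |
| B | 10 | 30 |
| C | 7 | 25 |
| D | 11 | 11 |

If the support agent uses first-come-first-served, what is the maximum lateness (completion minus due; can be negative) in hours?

FIFO (arrival order): A B C D.
A: 0→9, due 19, lateness -10
B: 9→19, due 30, lateness -11
C: 19→26, due 25, lateness 1
D: 26→37, due 11, lateness 26
Maximum = 26.

26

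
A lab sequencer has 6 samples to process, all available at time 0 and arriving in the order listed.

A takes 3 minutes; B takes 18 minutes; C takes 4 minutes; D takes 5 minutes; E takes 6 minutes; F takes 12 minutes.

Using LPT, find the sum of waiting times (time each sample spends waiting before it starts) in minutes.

LPT (decreasing processing time): B F E D C A.
B: waits 0, runs 0→18
F: waits 18, runs 18→30
E: waits 30, runs 30→36
D: waits 36, runs 36→41
C: waits 41, runs 41→45
A: waits 45, runs 45→48
Sum = 0+18+30+36+41+45 = 170.

170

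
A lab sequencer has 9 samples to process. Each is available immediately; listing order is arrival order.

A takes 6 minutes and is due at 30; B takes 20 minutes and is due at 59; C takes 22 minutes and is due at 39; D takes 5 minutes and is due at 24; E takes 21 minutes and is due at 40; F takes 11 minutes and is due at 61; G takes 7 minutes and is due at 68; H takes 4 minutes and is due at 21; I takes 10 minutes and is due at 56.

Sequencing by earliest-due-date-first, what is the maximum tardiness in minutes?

38

EDD (increasing due date): H D A C E I B F G.
H: 0→4, due 21, tardiness 0
D: 4→9, due 24, tardiness 0
A: 9→15, due 30, tardiness 0
C: 15→37, due 39, tardiness 0
E: 37→58, due 40, tardiness 18
I: 58→68, due 56, tardiness 12
B: 68→88, due 59, tardiness 29
F: 88→99, due 61, tardiness 38
G: 99→106, due 68, tardiness 38
Maximum = 38.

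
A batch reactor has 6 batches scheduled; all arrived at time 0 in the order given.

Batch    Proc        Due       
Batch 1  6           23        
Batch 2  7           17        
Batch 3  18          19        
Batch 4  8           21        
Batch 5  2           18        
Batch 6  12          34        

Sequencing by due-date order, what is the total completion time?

EDD (increasing due date): Batch 2 Batch 5 Batch 3 Batch 4 Batch 1 Batch 6.
Batch 2: 0→7
Batch 5: 7→9
Batch 3: 9→27
Batch 4: 27→35
Batch 1: 35→41
Batch 6: 41→53
Sum = 7+9+27+35+41+53 = 172.

172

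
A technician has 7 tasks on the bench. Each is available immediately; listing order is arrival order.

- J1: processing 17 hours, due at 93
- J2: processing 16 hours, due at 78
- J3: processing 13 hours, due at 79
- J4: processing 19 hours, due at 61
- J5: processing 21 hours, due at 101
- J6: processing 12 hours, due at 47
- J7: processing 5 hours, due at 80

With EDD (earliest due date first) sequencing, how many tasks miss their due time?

1

EDD (increasing due date): J6 J4 J2 J3 J7 J1 J5.
J6: 0→12, due 47, tardiness 0
J4: 12→31, due 61, tardiness 0
J2: 31→47, due 78, tardiness 0
J3: 47→60, due 79, tardiness 0
J7: 60→65, due 80, tardiness 0
J1: 65→82, due 93, tardiness 0
J5: 82→103, due 101, tardiness 2
Late tasks: 1.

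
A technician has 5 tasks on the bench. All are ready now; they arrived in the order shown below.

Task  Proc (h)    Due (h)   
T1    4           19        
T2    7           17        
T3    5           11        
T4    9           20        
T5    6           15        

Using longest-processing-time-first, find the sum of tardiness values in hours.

35

LPT (decreasing processing time): T4 T2 T5 T3 T1.
T4: 0→9, due 20, tardiness 0
T2: 9→16, due 17, tardiness 0
T5: 16→22, due 15, tardiness 7
T3: 22→27, due 11, tardiness 16
T1: 27→31, due 19, tardiness 12
Sum = 0+0+7+16+12 = 35.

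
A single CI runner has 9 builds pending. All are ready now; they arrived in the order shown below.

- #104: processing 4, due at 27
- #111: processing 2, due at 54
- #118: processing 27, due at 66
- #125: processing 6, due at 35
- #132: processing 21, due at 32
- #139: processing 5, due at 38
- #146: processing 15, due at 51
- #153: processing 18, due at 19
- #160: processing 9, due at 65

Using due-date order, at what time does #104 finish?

22

EDD (increasing due date): #153 #104 #132 #125 #139 #146 #111 #160 #118.
#153: 0→18
#104: 18→22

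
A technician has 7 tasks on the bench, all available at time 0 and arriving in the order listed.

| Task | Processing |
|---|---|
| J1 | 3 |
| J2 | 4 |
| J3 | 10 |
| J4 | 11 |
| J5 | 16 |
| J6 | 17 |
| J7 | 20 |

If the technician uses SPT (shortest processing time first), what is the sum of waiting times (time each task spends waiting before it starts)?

SPT (increasing processing time): J1 J2 J3 J4 J5 J6 J7.
J1: waits 0, runs 0→3
J2: waits 3, runs 3→7
J3: waits 7, runs 7→17
J4: waits 17, runs 17→28
J5: waits 28, runs 28→44
J6: waits 44, runs 44→61
J7: waits 61, runs 61→81
Sum = 0+3+7+17+28+44+61 = 160.

160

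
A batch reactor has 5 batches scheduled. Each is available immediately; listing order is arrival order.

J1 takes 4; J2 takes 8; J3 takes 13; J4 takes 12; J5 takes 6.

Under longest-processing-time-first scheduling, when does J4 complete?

25

LPT (decreasing processing time): J3 J4 J2 J5 J1.
J3: 0→13
J4: 13→25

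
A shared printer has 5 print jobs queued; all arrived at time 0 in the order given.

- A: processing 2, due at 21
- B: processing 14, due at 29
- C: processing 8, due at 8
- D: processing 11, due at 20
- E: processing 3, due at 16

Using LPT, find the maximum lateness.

25

LPT (decreasing processing time): B D C E A.
B: 0→14, due 29, lateness -15
D: 14→25, due 20, lateness 5
C: 25→33, due 8, lateness 25
E: 33→36, due 16, lateness 20
A: 36→38, due 21, lateness 17
Maximum = 25.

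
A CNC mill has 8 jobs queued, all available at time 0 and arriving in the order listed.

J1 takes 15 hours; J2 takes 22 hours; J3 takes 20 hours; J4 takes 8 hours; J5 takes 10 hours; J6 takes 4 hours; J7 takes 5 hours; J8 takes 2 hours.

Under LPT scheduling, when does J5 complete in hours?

67

LPT (decreasing processing time): J2 J3 J1 J5 J4 J7 J6 J8.
J2: 0→22
J3: 22→42
J1: 42→57
J5: 57→67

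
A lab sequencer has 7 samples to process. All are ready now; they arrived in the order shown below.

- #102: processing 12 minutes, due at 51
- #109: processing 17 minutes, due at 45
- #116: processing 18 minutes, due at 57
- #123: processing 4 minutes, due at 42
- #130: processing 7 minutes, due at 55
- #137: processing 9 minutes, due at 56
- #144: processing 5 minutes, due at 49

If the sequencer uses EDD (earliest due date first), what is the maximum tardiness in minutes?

15

EDD (increasing due date): #123 #109 #144 #102 #130 #137 #116.
#123: 0→4, due 42, tardiness 0
#109: 4→21, due 45, tardiness 0
#144: 21→26, due 49, tardiness 0
#102: 26→38, due 51, tardiness 0
#130: 38→45, due 55, tardiness 0
#137: 45→54, due 56, tardiness 0
#116: 54→72, due 57, tardiness 15
Maximum = 15.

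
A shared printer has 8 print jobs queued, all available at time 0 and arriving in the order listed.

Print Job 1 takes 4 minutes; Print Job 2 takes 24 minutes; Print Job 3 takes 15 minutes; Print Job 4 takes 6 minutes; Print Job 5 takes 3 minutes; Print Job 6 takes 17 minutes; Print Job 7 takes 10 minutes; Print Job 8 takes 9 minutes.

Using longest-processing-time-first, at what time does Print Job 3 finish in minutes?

56

LPT (decreasing processing time): Print Job 2 Print Job 6 Print Job 3 Print Job 7 Print Job 8 Print Job 4 Print Job 1 Print Job 5.
Print Job 2: 0→24
Print Job 6: 24→41
Print Job 3: 41→56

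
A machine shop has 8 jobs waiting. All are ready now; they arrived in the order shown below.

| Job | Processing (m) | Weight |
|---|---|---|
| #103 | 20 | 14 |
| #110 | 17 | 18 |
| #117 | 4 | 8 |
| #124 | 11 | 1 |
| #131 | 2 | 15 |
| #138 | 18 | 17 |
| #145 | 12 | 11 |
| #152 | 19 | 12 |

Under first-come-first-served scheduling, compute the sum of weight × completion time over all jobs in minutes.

5520

FIFO (arrival order): #103 #110 #117 #124 #131 #138 #145 #152.
#103: finishes 20, weight 14, w·C = 280
#110: finishes 37, weight 18, w·C = 666
#117: finishes 41, weight 8, w·C = 328
#124: finishes 52, weight 1, w·C = 52
#131: finishes 54, weight 15, w·C = 810
#138: finishes 72, weight 17, w·C = 1224
#145: finishes 84, weight 11, w·C = 924
#152: finishes 103, weight 12, w·C = 1236
Sum = 280+666+328+52+810+1224+924+1236 = 5520.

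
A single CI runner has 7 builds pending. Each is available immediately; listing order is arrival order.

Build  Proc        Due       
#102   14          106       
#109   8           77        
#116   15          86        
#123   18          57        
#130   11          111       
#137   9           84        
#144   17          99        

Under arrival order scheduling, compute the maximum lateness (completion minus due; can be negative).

FIFO (arrival order): #102 #109 #116 #123 #130 #137 #144.
#102: 0→14, due 106, lateness -92
#109: 14→22, due 77, lateness -55
#116: 22→37, due 86, lateness -49
#123: 37→55, due 57, lateness -2
#130: 55→66, due 111, lateness -45
#137: 66→75, due 84, lateness -9
#144: 75→92, due 99, lateness -7
Maximum = -2.

-2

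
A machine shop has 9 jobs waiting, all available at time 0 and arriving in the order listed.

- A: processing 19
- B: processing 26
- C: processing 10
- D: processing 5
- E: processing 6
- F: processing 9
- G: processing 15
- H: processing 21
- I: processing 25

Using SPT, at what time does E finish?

11

SPT (increasing processing time): D E F C G A H I B.
D: 0→5
E: 5→11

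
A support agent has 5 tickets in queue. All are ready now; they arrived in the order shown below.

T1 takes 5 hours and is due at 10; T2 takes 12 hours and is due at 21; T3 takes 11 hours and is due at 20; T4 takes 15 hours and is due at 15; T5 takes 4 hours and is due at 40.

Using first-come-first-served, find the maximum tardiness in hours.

FIFO (arrival order): T1 T2 T3 T4 T5.
T1: 0→5, due 10, tardiness 0
T2: 5→17, due 21, tardiness 0
T3: 17→28, due 20, tardiness 8
T4: 28→43, due 15, tardiness 28
T5: 43→47, due 40, tardiness 7
Maximum = 28.

28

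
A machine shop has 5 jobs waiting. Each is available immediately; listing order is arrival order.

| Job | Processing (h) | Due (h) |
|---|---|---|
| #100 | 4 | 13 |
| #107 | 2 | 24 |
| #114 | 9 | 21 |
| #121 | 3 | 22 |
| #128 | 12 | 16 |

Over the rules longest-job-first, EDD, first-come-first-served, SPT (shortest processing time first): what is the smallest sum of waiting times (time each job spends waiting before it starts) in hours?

34

LPT (decreasing processing time): #128 #114 #100 #121 #107.
#128: waits 0, runs 0→12
#114: waits 12, runs 12→21
#100: waits 21, runs 21→25
#121: waits 25, runs 25→28
#107: waits 28, runs 28→30
Sum = 0+12+21+25+28 = 86.
EDD (increasing due date): #100 #128 #114 #121 #107.
#100: waits 0, runs 0→4
#128: waits 4, runs 4→16
#114: waits 16, runs 16→25
#121: waits 25, runs 25→28
#107: waits 28, runs 28→30
Sum = 0+4+16+25+28 = 73.
FIFO (arrival order): #100 #107 #114 #121 #128.
#100: waits 0, runs 0→4
#107: waits 4, runs 4→6
#114: waits 6, runs 6→15
#121: waits 15, runs 15→18
#128: waits 18, runs 18→30
Sum = 0+4+6+15+18 = 43.
SPT (increasing processing time): #107 #121 #100 #114 #128.
#107: waits 0, runs 0→2
#121: waits 2, runs 2→5
#100: waits 5, runs 5→9
#114: waits 9, runs 9→18
#128: waits 18, runs 18→30
Sum = 0+2+5+9+18 = 34.
LPT 86, EDD 73, FIFO 43, SPT 34 → minimum 34.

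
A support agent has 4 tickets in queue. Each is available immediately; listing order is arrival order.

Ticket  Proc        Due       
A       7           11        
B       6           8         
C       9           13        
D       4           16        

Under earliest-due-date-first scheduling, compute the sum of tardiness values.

21

EDD (increasing due date): B A C D.
B: 0→6, due 8, tardiness 0
A: 6→13, due 11, tardiness 2
C: 13→22, due 13, tardiness 9
D: 22→26, due 16, tardiness 10
Sum = 0+2+9+10 = 21.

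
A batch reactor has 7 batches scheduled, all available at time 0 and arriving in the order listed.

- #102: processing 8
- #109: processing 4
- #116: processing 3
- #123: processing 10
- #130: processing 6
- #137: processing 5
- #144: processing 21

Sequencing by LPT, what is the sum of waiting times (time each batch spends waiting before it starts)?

240

LPT (decreasing processing time): #144 #123 #102 #130 #137 #109 #116.
#144: waits 0, runs 0→21
#123: waits 21, runs 21→31
#102: waits 31, runs 31→39
#130: waits 39, runs 39→45
#137: waits 45, runs 45→50
#109: waits 50, runs 50→54
#116: waits 54, runs 54→57
Sum = 0+21+31+39+45+50+54 = 240.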